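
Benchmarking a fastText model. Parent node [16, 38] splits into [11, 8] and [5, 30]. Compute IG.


Parent = [16, 38], H_parent = 0.8767
H_left = 0.9819 (n=19), H_right = 0.5917 (n=35)
H_children = (19/54)·0.9819 + (35/54)·0.5917 = 0.729
IG = 0.8767 - 0.729 = 0.1477

0.1477


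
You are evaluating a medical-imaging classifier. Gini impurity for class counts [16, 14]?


Probabilities: [16/30, 14/30] ≈ [0.5333, 0.4667]
Σpᵢ² = (256 + 196)/30² = 452/900
Gini = 1 - Σpᵢ² = 1 - 452/900 = 0.4978

0.4978


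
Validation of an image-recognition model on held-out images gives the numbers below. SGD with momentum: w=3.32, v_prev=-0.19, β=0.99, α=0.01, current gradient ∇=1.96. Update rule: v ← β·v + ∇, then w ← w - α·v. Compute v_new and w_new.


v_new = 0.99·-0.19 + 1.96 = -0.1881 + 1.96 = 1.7719
w_new = 3.32 - 0.01·1.7719 = 3.32 - 0.017719 = 3.302281

v_new=1.7719, w_new=3.302281


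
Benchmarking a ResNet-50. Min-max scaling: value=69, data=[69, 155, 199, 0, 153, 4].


min=0, max=199
(69-0)/(199-0) = 69/199 = 0.3467

0.3467


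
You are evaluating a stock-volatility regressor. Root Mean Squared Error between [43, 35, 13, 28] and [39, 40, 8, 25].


MSE = 75/4 = 18.75
RMSE = √(75/4) = 4.3301

4.3301


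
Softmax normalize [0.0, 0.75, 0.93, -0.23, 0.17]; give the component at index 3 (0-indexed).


Exponentials: e^0.0=1, e^0.75=2.117, e^0.93=2.5345, e^-0.23=0.7945, e^0.17=1.1853
Sum = 7.6313
Softmax = [0.131, 0.2774, 0.3321, 0.1041, 0.1553]
p[3] = 0.7945/7.6313 = 0.1041

0.1041


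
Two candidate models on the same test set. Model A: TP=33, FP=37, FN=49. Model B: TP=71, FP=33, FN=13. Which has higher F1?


Model A: P=33/70=0.4714, R=33/82=0.4024, F1=2PR/(P+R)=2TP/(2TP+FP+FN)=66/152=0.4342
Model B: P=71/104=0.6827, R=71/84=0.8452, F1=2PR/(P+R)=2TP/(2TP+FP+FN)=142/188=0.7553
0.4342 < 0.7553 → Model B

Model B


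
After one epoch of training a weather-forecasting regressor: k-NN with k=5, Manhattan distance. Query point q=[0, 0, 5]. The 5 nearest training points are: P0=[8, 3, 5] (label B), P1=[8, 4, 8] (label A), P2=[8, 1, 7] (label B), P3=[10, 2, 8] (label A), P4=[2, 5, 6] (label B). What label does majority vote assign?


d(q,P0) = 11  (label B)
d(q,P1) = 15  (label A)
d(q,P2) = 11  (label B)
d(q,P3) = 15  (label A)
d(q,P4) = 8  (label B)
Votes: A=2, B=3
Majority → B

B


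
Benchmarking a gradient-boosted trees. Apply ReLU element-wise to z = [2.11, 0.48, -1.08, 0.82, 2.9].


ReLU(2.11) = max(0, 2.11) = 2.11
ReLU(0.48) = max(0, 0.48) = 0.48
ReLU(-1.08) = max(0, -1.08) = 0.0
ReLU(0.82) = max(0, 0.82) = 0.82
ReLU(2.9) = max(0, 2.9) = 2.9
result = [2.11, 0.48, 0.0, 0.82, 2.9]

[2.11, 0.48, 0.0, 0.82, 2.9]


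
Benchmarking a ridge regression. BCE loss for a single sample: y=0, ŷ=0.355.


BCE = -[y·ln(p) + (1-y)·ln(1-p)]
= -0 - 1·ln(1-0.355)
= -ln(0.645) = 0.4385

0.4385


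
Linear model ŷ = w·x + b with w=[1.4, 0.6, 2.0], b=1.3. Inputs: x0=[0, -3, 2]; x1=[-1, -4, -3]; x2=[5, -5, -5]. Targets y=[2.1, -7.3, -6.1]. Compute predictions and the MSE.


ŷ0 = (1.4)·(0) + (0.6)·(-3) + (2.0)·(2) + 1.3 = 3.5
ŷ1 = (1.4)·(-1) + (0.6)·(-4) + (2.0)·(-3) + 1.3 = -8.5
ŷ2 = (1.4)·(5) + (0.6)·(-5) + (2.0)·(-5) + 1.3 = -4.7
errors² = [1.96, 1.44, 1.96]
MSE = 5.3600/3 = 1.7867

1.7867


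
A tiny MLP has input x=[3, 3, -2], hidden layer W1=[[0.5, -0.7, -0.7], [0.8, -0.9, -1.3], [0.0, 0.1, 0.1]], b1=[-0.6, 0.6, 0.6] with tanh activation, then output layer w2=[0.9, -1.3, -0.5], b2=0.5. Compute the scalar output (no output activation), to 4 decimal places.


z1[0] = (0.5)·(3) + (-0.7)·(3) + (-0.7)·(-2) - 0.6 = 0.2
z1[1] = (0.8)·(3) + (-0.9)·(3) + (-1.3)·(-2) + 0.6 = 2.9
z1[2] = (0.0)·(3) + (0.1)·(3) + (0.1)·(-2) + 0.6 = 0.7
h = tanh(z1) = [0.1974, 0.994, 0.6044]
output = (0.9)·(0.1974) + (-1.3)·(0.994) + (-0.5)·(0.6044) + 0.5 = -0.9167

-0.9167


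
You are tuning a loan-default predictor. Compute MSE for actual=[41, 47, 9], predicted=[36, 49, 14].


Squared errors: (41-36)²=25, (47-49)²=4, (9-14)²=25
Sum = 54
MSE = 54/3 = 18

18


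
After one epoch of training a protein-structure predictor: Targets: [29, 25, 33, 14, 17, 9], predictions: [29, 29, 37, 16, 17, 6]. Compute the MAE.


Absolute errors: |29-29|=0, |25-29|=4, |33-37|=4, |14-16|=2, |17-17|=0, |9-6|=3
Sum = 13
MAE = 13/6 = 13/6

13/6


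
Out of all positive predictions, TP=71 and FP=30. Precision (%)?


Precision = TP/(TP+FP)
= 71/(71+30)
= 71/101 = 70.3%

70.3%


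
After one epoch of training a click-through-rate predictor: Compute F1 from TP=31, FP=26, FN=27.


Precision = 31/57 = 0.5439
Recall = 31/58 = 0.5345
F1 = 2·P·R/(P+R) = 2·TP/(2·TP+FP+FN) = 62/(62+26+27) = 62/115 = 0.5391

0.5391


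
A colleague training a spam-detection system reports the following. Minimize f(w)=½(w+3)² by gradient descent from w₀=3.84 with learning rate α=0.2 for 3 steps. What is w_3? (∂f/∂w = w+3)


step 1: grad = 3.84+3 = 6.84; w = 3.84 - 0.2·(6.84) = 2.472
step 2: grad = 2.472+3 = 5.472; w = 2.472 - 0.2·(5.472) = 1.3776
step 3: grad = 1.3776+3 = 4.3776; w = 1.3776 - 0.2·(4.3776) = 0.50208

0.50208


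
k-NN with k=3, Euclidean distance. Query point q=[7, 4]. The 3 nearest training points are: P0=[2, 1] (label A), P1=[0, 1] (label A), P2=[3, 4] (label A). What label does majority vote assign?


d(q,P0) = 5.831  (label A)
d(q,P1) = 7.6158  (label A)
d(q,P2) = 4.0  (label A)
Votes: A=3, B=0
Majority → A

A


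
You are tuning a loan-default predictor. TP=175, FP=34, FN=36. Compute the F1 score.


Precision = 175/209 = 0.8373
Recall = 175/211 = 0.8294
F1 = 2·P·R/(P+R) = 2·TP/(2·TP+FP+FN) = 350/(350+34+36) = 350/420 = 0.8333

0.8333


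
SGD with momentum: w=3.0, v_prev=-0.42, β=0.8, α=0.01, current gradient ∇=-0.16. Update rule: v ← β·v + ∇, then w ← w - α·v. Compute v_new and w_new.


v_new = 0.8·-0.42 - 0.16 = -0.336 - 0.16 = -0.496
w_new = 3.0 - 0.01·-0.496 = 3.0 + 0.00496 = 3.00496

v_new=-0.496, w_new=3.00496


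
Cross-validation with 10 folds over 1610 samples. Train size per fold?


Fold size = 1610/10 = 161
Training per fold = 1610 - 161 = 1449

1449


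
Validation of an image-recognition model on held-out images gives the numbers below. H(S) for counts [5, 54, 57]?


Probabilities: [5/116, 54/116, 57/116] ≈ [0.0431, 0.4655, 0.4914]
H = -((5/116)·log₂(5/116) + (54/116)·log₂(54/116) + (57/116)·log₂(57/116))
  = 1.2127 bits

1.2127 bits


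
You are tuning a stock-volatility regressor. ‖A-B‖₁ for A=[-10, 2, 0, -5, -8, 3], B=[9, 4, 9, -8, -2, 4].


d = |-10-9| + |2-4| + |0-9| + |-5+ 8| + |-8+ 2| + |3-4|
  = 19 + 2 + 9 + 3 + 6 + 1
  = 40

40


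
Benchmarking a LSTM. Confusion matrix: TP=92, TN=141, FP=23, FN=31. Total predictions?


Total = TP + TN + FP + FN
= 92 + 141 + 23 + 31
= 287
(Predicted positive: 115, predicted negative: 172)

287


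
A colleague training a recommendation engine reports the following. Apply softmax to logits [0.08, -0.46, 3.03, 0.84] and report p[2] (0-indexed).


Exponentials: e^0.08=1.0833, e^-0.46=0.6313, e^3.03=20.6972, e^0.84=2.3164
Sum = 24.7282
Softmax = [0.0438, 0.0255, 0.837, 0.0937]
p[2] = 20.6972/24.7282 = 0.837

0.837


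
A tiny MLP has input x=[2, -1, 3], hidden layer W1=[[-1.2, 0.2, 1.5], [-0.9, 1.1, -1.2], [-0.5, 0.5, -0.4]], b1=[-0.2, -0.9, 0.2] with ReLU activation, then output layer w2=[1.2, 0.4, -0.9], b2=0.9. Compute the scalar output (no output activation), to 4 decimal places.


z1[0] = (-1.2)·(2) + (0.2)·(-1) + (1.5)·(3) - 0.2 = 1.7
z1[1] = (-0.9)·(2) + (1.1)·(-1) + (-1.2)·(3) - 0.9 = -7.4
z1[2] = (-0.5)·(2) + (0.5)·(-1) + (-0.4)·(3) + 0.2 = -2.5
h = ReLU(z1) = [1.7, 0.0, 0.0]
output = (1.2)·(1.7) + (0.4)·(0.0) + (-0.9)·(0.0) + 0.9 = 2.94

2.94


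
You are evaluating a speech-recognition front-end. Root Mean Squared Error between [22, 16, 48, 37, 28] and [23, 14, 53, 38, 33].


MSE = 56/5 = 11.2
RMSE = √(56/5) = 3.3466

3.3466


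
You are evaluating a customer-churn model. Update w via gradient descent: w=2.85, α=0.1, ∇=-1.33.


w_new = w - α·∇
= 2.85 - 0.1·-1.33
= 2.85 + 0.133
= 2.983

2.983


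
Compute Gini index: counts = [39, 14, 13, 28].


Probabilities: [39/94, 14/94, 13/94, 28/94] ≈ [0.4149, 0.1489, 0.1383, 0.2979]
Σpᵢ² = (1521 + 196 + 169 + 784)/94² = 2670/8836
Gini = 1 - Σpᵢ² = 1 - 2670/8836 = 0.6978

0.6978


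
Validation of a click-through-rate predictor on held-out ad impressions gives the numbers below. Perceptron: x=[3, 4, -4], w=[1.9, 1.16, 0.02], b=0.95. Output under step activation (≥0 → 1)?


z = (3)·(1.9) + (4)·(1.16) + (-4)·(0.02) + 0.95
  = 11.21
step(z) = 1 (z≥0)

1


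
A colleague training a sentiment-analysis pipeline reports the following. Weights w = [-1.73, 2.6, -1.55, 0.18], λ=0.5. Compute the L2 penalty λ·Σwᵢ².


‖w‖₂² = (-1.73)² + (2.6)² + (-1.55)² + (0.18)²
     = 2.9929 + 6.76 + 2.4025 + 0.0324
     = 12.1878
λ·‖w‖₂² = 0.5·12.1878 = 6.0939

6.0939


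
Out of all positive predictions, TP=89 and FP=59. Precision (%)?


Precision = TP/(TP+FP)
= 89/(89+59)
= 89/148 = 60.14%

60.14%


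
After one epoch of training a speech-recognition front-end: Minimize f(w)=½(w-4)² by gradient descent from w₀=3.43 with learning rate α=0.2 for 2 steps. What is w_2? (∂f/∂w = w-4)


step 1: grad = 3.43-4 = -0.57; w = 3.43 - 0.2·(-0.57) = 3.544
step 2: grad = 3.544-4 = -0.456; w = 3.544 - 0.2·(-0.456) = 3.6352

3.6352


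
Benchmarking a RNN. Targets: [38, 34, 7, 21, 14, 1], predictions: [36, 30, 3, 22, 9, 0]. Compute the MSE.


Squared errors: (38-36)²=4, (34-30)²=16, (7-3)²=16, (21-22)²=1, (14-9)²=25, (1-0)²=1
Sum = 63
MSE = 63/6 = 21/2

21/2


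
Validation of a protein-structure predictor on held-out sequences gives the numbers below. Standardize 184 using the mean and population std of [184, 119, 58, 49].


μ = 102.5, σ = 54.2149
z = (184 - 102.5)/54.2149 = 1.5033

1.5033


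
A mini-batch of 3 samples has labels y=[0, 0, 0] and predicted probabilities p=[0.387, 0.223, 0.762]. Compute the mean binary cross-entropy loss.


L[0] = -ln(1-0.387) = -ln(0.613) = 0.4894
L[1] = -ln(1-0.223) = -ln(0.777) = 0.2523
L[2] = -ln(1-0.762) = -ln(0.238) = 1.4355
mean = (0.4894 + 0.2523 + 1.4355)/3 = 0.7257

0.7257


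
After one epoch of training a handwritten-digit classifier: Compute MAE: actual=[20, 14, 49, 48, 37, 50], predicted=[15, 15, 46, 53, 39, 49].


Absolute errors: |20-15|=5, |14-15|=1, |49-46|=3, |48-53|=5, |37-39|=2, |50-49|=1
Sum = 17
MAE = 17/6 = 17/6

17/6


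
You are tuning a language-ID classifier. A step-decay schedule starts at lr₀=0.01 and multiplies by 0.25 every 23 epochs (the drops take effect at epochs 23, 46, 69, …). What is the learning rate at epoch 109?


n_drops = ⌊109/23⌋ = 4
lr = 0.01·0.25^4 = 0.01·0.00390625 = 0.0000390625

0.0000390625


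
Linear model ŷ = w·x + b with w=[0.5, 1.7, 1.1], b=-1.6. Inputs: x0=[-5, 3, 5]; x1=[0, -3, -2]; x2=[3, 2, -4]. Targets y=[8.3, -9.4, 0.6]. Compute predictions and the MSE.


ŷ0 = (0.5)·(-5) + (1.7)·(3) + (1.1)·(5) - 1.6 = 6.5
ŷ1 = (0.5)·(0) + (1.7)·(-3) + (1.1)·(-2) - 1.6 = -8.9
ŷ2 = (0.5)·(3) + (1.7)·(2) + (1.1)·(-4) - 1.6 = -1.1
errors² = [3.24, 0.25, 2.89]
MSE = 6.3800/3 = 2.1267

2.1267


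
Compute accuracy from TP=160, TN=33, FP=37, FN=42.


Accuracy = (TP+TN)/(TP+TN+FP+FN)
= (160+33)/(272)
= 193/272 = 70.96%

70.96%


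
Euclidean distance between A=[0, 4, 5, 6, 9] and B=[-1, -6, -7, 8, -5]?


d = √((0+ 1)² + (4+ 6)² + (5+ 7)² + (6-8)² + (9+ 5)²)
  = √(1 + 100 + 144 + 4 + 196)
  = √445 = 21.095

21.095


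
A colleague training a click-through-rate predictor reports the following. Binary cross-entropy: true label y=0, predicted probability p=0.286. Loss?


BCE = -[y·ln(p) + (1-y)·ln(1-p)]
= -0 - 1·ln(1-0.286)
= -ln(0.714) = 0.3369

0.3369


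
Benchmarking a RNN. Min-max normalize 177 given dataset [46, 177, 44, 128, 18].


min=18, max=177
(177-18)/(177-18) = 159/159 = 1.0

1.0


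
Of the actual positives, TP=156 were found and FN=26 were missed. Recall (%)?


Recall = TP/(TP+FN)
= 156/(156+26)
= 156/182 = 85.71%

85.71%


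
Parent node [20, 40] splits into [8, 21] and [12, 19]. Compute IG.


Parent = [20, 40], H_parent = 0.9183
H_left = 0.8498 (n=29), H_right = 0.9629 (n=31)
H_children = (29/60)·0.8498 + (31/60)·0.9629 = 0.9082
IG = 0.9183 - 0.9082 = 0.0101

0.0101


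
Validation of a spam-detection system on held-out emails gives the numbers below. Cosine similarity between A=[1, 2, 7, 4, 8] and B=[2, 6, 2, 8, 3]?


A·B = 1·2 + 2·6 + 7·2 + 4·8 + 8·3 = 84
‖A‖ = √134 = 11.5758, ‖B‖ = √117 = 10.8167
cos = 84/(√134·√117) = 84/√15678 = 0.6709

0.6709


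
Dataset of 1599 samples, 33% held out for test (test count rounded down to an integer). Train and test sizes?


Test = ⌊1599·33/100⌋ = 527
Train = 1599 - 527 = 1072

Train: 1072, Test: 527


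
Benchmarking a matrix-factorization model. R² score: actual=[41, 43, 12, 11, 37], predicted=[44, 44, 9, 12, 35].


ȳ = 28.8
SS_res = Σ(y-ŷ)² = 24
SS_tot = Σ(y-ȳ)² = 1016.8
R² = 1 - SS_res/SS_tot = 1 - 0.0236 = 0.9764

0.9764


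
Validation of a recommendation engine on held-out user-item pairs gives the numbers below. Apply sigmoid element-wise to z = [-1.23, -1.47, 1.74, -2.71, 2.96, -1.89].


σ(-1.23) = 1/(1+e^1.23) = 0.2262
σ(-1.47) = 1/(1+e^1.47) = 0.1869
σ(1.74) = 1/(1+e^-1.74) = 0.8507
σ(-2.71) = 1/(1+e^2.71) = 0.0624
σ(2.96) = 1/(1+e^-2.96) = 0.9507
σ(-1.89) = 1/(1+e^1.89) = 0.1312
result = [0.2262, 0.1869, 0.8507, 0.0624, 0.9507, 0.1312]

[0.2262, 0.1869, 0.8507, 0.0624, 0.9507, 0.1312]


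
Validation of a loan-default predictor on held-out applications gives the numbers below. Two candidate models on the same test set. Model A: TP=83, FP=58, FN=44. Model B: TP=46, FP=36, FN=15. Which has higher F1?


Model A: P=83/141=0.5887, R=83/127=0.6535, F1=2PR/(P+R)=2TP/(2TP+FP+FN)=166/268=0.6194
Model B: P=46/82=0.561, R=46/61=0.7541, F1=2PR/(P+R)=2TP/(2TP+FP+FN)=92/143=0.6434
0.6194 < 0.6434 → Model B

Model B


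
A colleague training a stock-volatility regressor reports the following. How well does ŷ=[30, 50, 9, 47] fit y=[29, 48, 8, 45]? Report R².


ȳ = 32.5
SS_res = Σ(y-ŷ)² = 10
SS_tot = Σ(y-ȳ)² = 1009
R² = 1 - SS_res/SS_tot = 1 - 0.0099 = 0.9901

0.9901


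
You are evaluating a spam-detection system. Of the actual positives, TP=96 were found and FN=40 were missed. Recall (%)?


Recall = TP/(TP+FN)
= 96/(96+40)
= 96/136 = 70.59%

70.59%


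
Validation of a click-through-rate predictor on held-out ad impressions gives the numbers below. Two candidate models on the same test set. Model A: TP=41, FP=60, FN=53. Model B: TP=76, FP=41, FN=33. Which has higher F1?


Model A: P=41/101=0.4059, R=41/94=0.4362, F1=2PR/(P+R)=2TP/(2TP+FP+FN)=82/195=0.4205
Model B: P=76/117=0.6496, R=76/109=0.6972, F1=2PR/(P+R)=2TP/(2TP+FP+FN)=152/226=0.6726
0.4205 < 0.6726 → Model B

Model B


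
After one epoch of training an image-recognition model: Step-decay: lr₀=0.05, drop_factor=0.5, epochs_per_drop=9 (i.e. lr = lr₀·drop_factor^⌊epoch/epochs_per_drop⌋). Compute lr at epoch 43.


n_drops = ⌊43/9⌋ = 4
lr = 0.05·0.5^4 = 0.05·0.0625 = 0.003125

0.003125


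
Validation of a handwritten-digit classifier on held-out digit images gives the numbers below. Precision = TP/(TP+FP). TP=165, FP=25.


Precision = TP/(TP+FP)
= 165/(165+25)
= 165/190 = 86.84%

86.84%


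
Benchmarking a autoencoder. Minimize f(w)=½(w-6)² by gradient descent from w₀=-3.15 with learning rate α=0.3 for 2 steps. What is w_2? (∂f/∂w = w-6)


step 1: grad = -3.15-6 = -9.15; w = -3.15 - 0.3·(-9.15) = -0.405
step 2: grad = -0.405-6 = -6.405; w = -0.405 - 0.3·(-6.405) = 1.5165

1.5165


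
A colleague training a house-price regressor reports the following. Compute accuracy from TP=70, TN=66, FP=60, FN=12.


Accuracy = (TP+TN)/(TP+TN+FP+FN)
= (70+66)/(208)
= 136/208 = 65.38%

65.38%


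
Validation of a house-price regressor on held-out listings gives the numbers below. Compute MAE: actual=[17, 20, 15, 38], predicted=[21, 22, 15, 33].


Absolute errors: |17-21|=4, |20-22|=2, |15-15|=0, |38-33|=5
Sum = 11
MAE = 11/4 = 11/4

11/4


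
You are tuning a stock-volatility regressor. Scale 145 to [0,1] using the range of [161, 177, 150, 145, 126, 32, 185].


min=32, max=185
(145-32)/(185-32) = 113/153 = 0.7386

0.7386


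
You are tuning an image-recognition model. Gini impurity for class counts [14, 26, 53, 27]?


Probabilities: [14/120, 26/120, 53/120, 27/120] ≈ [0.1167, 0.2167, 0.4417, 0.225]
Σpᵢ² = (196 + 676 + 2809 + 729)/120² = 4410/14400
Gini = 1 - Σpᵢ² = 1 - 4410/14400 = 0.6937

0.6937


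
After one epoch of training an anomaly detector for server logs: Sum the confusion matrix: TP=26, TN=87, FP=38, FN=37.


Total = TP + TN + FP + FN
= 26 + 87 + 38 + 37
= 188
(Predicted positive: 64, predicted negative: 124)

188


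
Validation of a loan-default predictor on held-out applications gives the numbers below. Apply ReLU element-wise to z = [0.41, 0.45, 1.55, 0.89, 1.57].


ReLU(0.41) = max(0, 0.41) = 0.41
ReLU(0.45) = max(0, 0.45) = 0.45
ReLU(1.55) = max(0, 1.55) = 1.55
ReLU(0.89) = max(0, 0.89) = 0.89
ReLU(1.57) = max(0, 1.57) = 1.57
result = [0.41, 0.45, 1.55, 0.89, 1.57]

[0.41, 0.45, 1.55, 0.89, 1.57]


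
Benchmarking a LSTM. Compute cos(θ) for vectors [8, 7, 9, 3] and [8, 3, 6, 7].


A·B = 8·8 + 7·3 + 9·6 + 3·7 = 160
‖A‖ = √203 = 14.2478, ‖B‖ = √158 = 12.5698
cos = 160/(√203·√158) = 160/√32074 = 0.8934

0.8934


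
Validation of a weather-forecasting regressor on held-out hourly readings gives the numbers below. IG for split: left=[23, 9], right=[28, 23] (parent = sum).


Parent = [51, 32], H_parent = 0.9619
H_left = 0.8571 (n=32), H_right = 0.9931 (n=51)
H_children = (32/83)·0.8571 + (51/83)·0.9931 = 0.9407
IG = 0.9619 - 0.9407 = 0.0212

0.0212


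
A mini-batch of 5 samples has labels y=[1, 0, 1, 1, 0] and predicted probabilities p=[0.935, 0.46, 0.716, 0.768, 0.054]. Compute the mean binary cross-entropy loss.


L[0] = -ln(0.935) = 0.0672
L[1] = -ln(1-0.46) = -ln(0.54) = 0.6162
L[2] = -ln(0.716) = 0.3341
L[3] = -ln(0.768) = 0.264
L[4] = -ln(1-0.054) = -ln(0.946) = 0.0555
mean = (0.0672 + 0.6162 + 0.3341 + 0.264 + 0.0555)/5 = 0.2674

0.2674


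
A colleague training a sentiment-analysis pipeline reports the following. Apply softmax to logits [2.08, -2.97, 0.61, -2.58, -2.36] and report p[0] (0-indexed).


Exponentials: e^2.08=8.0045, e^-2.97=0.0513, e^0.61=1.8404, e^-2.58=0.0758, e^-2.36=0.0944
Sum = 10.0664
Softmax = [0.7952, 0.0051, 0.1828, 0.0075, 0.0094]
p[0] = 8.0045/10.0664 = 0.7952

0.7952


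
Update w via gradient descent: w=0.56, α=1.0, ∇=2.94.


w_new = w - α·∇
= 0.56 - 1.0·2.94
= 0.56 - 2.94
= -2.38

-2.38


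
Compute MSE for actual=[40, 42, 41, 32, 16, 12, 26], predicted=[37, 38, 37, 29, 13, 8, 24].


Squared errors: (40-37)²=9, (42-38)²=16, (41-37)²=16, (32-29)²=9, (16-13)²=9, (12-8)²=16, (26-24)²=4
Sum = 79
MSE = 79/7 = 79/7

79/7


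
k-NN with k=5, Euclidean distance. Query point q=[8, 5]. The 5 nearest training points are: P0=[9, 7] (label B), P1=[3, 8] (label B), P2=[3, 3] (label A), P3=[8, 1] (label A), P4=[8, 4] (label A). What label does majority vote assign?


d(q,P0) = 2.2361  (label B)
d(q,P1) = 5.831  (label B)
d(q,P2) = 5.3852  (label A)
d(q,P3) = 4.0  (label A)
d(q,P4) = 1.0  (label A)
Votes: A=3, B=2
Majority → A

A


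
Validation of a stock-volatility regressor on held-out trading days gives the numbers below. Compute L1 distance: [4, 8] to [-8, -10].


d = |4+ 8| + |8+ 10|
  = 12 + 18
  = 30

30


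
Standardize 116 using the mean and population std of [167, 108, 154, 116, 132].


μ = 135.4, σ = 22.2854
z = (116 - 135.4)/22.2854 = -0.8705

-0.8705


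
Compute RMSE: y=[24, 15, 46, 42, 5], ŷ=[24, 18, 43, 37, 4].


MSE = 44/5 = 8.8
RMSE = √(44/5) = 2.9665

2.9665


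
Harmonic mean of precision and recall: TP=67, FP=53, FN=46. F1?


Precision = 67/120 = 0.5583
Recall = 67/113 = 0.5929
F1 = 2·P·R/(P+R) = 2·TP/(2·TP+FP+FN) = 134/(134+53+46) = 134/233 = 0.5751

0.5751


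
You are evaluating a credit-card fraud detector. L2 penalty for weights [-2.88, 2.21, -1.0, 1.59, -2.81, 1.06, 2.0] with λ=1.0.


‖w‖₂² = (-2.88)² + (2.21)² + (-1.0)² + (1.59)² + (-2.81)² + (1.06)² + (2.0)²
     = 8.2944 + 4.8841 + 1 + 2.5281 + 7.8961 + 1.1236 + 4
     = 29.7263
λ·‖w‖₂² = 1.0·29.7263 = 29.7263

29.7263


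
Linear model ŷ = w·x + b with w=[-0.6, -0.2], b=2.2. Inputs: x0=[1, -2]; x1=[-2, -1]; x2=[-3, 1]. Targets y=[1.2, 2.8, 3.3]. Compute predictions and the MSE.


ŷ0 = (-0.6)·(1) + (-0.2)·(-2) + 2.2 = 2.0
ŷ1 = (-0.6)·(-2) + (-0.2)·(-1) + 2.2 = 3.6
ŷ2 = (-0.6)·(-3) + (-0.2)·(1) + 2.2 = 3.8
errors² = [0.64, 0.64, 0.25]
MSE = 1.5300/3 = 0.51

0.51


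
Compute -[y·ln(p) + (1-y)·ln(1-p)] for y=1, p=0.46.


BCE = -[y·ln(p) + (1-y)·ln(1-p)]
= -1·ln(0.46) - 0
= -ln(0.46) = 0.7765

0.7765


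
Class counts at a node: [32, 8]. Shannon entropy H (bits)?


Probabilities: [32/40, 8/40] ≈ [0.8, 0.2]
H = -((32/40)·log₂(32/40) + (8/40)·log₂(8/40))
  = 0.7219 bits

0.7219 bits


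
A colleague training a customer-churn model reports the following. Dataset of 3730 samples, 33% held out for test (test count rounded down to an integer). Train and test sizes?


Test = ⌊3730·33/100⌋ = 1230
Train = 3730 - 1230 = 2500

Train: 2500, Test: 1230


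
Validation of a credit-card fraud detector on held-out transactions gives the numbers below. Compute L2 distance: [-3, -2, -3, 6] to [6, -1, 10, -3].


d = √((-3-6)² + (-2+ 1)² + (-3-10)² + (6+ 3)²)
  = √(81 + 1 + 169 + 81)
  = √332 = 18.2209

18.2209


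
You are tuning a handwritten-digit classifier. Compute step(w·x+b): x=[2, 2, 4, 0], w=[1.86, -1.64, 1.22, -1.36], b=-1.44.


z = (2)·(1.86) + (2)·(-1.64) + (4)·(1.22) + (0)·(-1.36) - 1.44
  = 3.88
step(z) = 1 (z≥0)

1


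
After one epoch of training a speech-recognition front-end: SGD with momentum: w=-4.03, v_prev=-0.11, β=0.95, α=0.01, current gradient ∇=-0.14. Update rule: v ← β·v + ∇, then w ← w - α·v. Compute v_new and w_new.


v_new = 0.95·-0.11 - 0.14 = -0.1045 - 0.14 = -0.2445
w_new = -4.03 - 0.01·-0.2445 = -4.03 + 0.002445 = -4.027555

v_new=-0.2445, w_new=-4.027555


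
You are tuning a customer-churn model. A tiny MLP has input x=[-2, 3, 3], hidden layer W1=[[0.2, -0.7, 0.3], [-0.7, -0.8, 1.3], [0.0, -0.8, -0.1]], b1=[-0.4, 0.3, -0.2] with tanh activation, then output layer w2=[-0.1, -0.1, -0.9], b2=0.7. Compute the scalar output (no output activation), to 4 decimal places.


z1[0] = (0.2)·(-2) + (-0.7)·(3) + (0.3)·(3) - 0.4 = -2.0
z1[1] = (-0.7)·(-2) + (-0.8)·(3) + (1.3)·(3) + 0.3 = 3.2
z1[2] = (0.0)·(-2) + (-0.8)·(3) + (-0.1)·(3) - 0.2 = -2.9
h = tanh(z1) = [-0.964, 0.9967, -0.994]
output = (-0.1)·(-0.964) + (-0.1)·(0.9967) + (-0.9)·(-0.994) + 0.7 = 1.5913

1.5913


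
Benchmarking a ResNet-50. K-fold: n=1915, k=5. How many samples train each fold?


Fold size = 1915/5 = 383
Training per fold = 1915 - 383 = 1532

1532


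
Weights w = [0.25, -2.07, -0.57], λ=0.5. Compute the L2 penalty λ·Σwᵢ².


‖w‖₂² = (0.25)² + (-2.07)² + (-0.57)²
     = 0.0625 + 4.2849 + 0.3249
     = 4.6723
λ·‖w‖₂² = 0.5·4.6723 = 2.33615

2.33615


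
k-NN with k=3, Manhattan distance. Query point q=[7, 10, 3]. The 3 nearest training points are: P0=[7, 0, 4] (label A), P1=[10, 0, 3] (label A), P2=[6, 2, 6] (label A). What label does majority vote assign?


d(q,P0) = 11  (label A)
d(q,P1) = 13  (label A)
d(q,P2) = 12  (label A)
Votes: A=3, B=0
Majority → A

A


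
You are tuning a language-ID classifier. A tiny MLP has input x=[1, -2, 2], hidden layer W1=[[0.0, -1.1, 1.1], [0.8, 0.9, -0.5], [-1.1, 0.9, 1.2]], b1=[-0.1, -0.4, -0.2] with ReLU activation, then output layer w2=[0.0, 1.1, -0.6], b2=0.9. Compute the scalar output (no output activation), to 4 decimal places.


z1[0] = (0.0)·(1) + (-1.1)·(-2) + (1.1)·(2) - 0.1 = 4.3
z1[1] = (0.8)·(1) + (0.9)·(-2) + (-0.5)·(2) - 0.4 = -2.4
z1[2] = (-1.1)·(1) + (0.9)·(-2) + (1.2)·(2) - 0.2 = -0.7
h = ReLU(z1) = [4.3, 0.0, 0.0]
output = (0.0)·(4.3) + (1.1)·(0.0) + (-0.6)·(0.0) + 0.9 = 0.9

0.9


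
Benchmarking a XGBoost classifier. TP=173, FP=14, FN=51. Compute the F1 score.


Precision = 173/187 = 0.9251
Recall = 173/224 = 0.7723
F1 = 2·P·R/(P+R) = 2·TP/(2·TP+FP+FN) = 346/(346+14+51) = 346/411 = 0.8418

0.8418


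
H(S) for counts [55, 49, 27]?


Probabilities: [55/131, 49/131, 27/131] ≈ [0.4198, 0.374, 0.2061]
H = -((55/131)·log₂(55/131) + (49/131)·log₂(49/131) + (27/131)·log₂(27/131))
  = 1.526 bits

1.526 bits


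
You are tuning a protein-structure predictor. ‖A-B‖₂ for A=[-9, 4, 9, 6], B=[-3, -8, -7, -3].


d = √((-9+ 3)² + (4+ 8)² + (9+ 7)² + (6+ 3)²)
  = √(36 + 144 + 256 + 81)
  = √517 = 22.7376

22.7376


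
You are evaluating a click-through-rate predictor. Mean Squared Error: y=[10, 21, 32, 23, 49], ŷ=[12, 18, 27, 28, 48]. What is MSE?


Squared errors: (10-12)²=4, (21-18)²=9, (32-27)²=25, (23-28)²=25, (49-48)²=1
Sum = 64
MSE = 64/5 = 64/5

64/5


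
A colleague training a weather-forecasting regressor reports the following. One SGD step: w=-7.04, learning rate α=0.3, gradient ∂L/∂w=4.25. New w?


w_new = w - α·∇
= -7.04 - 0.3·4.25
= -7.04 - 1.275
= -8.315

-8.315


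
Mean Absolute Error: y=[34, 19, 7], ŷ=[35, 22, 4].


Absolute errors: |34-35|=1, |19-22|=3, |7-4|=3
Sum = 7
MAE = 7/3 = 7/3

7/3


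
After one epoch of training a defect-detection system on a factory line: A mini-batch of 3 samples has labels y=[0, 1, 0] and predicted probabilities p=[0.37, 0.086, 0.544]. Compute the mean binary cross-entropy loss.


L[0] = -ln(1-0.37) = -ln(0.63) = 0.462
L[1] = -ln(0.086) = 2.4534
L[2] = -ln(1-0.544) = -ln(0.456) = 0.7853
mean = (0.462 + 2.4534 + 0.7853)/3 = 1.2336

1.2336


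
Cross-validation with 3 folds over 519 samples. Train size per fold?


Fold size = 519/3 = 173
Training per fold = 519 - 173 = 346

346


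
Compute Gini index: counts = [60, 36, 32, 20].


Probabilities: [60/148, 36/148, 32/148, 20/148] ≈ [0.4054, 0.2432, 0.2162, 0.1351]
Σpᵢ² = (3600 + 1296 + 1024 + 400)/148² = 6320/21904
Gini = 1 - Σpᵢ² = 1 - 6320/21904 = 0.7115

0.7115


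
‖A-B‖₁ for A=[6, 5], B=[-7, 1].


d = |6+ 7| + |5-1|
  = 13 + 4
  = 17

17


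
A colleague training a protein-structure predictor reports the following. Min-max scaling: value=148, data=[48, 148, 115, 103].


min=48, max=148
(148-48)/(148-48) = 100/100 = 1.0

1.0


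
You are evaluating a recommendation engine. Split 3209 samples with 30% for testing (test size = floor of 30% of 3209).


Test = ⌊3209·30/100⌋ = 962
Train = 3209 - 962 = 2247

Train: 2247, Test: 962


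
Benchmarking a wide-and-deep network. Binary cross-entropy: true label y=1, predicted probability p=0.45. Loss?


BCE = -[y·ln(p) + (1-y)·ln(1-p)]
= -1·ln(0.45) - 0
= -ln(0.45) = 0.7985

0.7985


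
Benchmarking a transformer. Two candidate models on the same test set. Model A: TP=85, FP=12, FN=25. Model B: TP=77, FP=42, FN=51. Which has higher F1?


Model A: P=85/97=0.8763, R=85/110=0.7727, F1=2PR/(P+R)=2TP/(2TP+FP+FN)=170/207=0.8213
Model B: P=77/119=0.6471, R=77/128=0.6016, F1=2PR/(P+R)=2TP/(2TP+FP+FN)=154/247=0.6235
0.8213 > 0.6235 → Model A

Model A


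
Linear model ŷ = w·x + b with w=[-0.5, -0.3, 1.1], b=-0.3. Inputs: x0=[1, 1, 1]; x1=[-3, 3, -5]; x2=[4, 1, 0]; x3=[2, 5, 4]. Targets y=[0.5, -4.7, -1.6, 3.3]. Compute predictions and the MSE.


ŷ0 = (-0.5)·(1) + (-0.3)·(1) + (1.1)·(1) - 0.3 = 0.0
ŷ1 = (-0.5)·(-3) + (-0.3)·(3) + (1.1)·(-5) - 0.3 = -5.2
ŷ2 = (-0.5)·(4) + (-0.3)·(1) + (1.1)·(0) - 0.3 = -2.6
ŷ3 = (-0.5)·(2) + (-0.3)·(5) + (1.1)·(4) - 0.3 = 1.6
errors² = [0.25, 0.25, 1.0, 2.89]
MSE = 4.3900/4 = 1.0975

1.0975


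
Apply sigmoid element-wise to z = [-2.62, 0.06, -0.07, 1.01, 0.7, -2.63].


σ(-2.62) = 1/(1+e^2.62) = 0.0679
σ(0.06) = 1/(1+e^-0.06) = 0.515
σ(-0.07) = 1/(1+e^0.07) = 0.4825
σ(1.01) = 1/(1+e^-1.01) = 0.733
σ(0.7) = 1/(1+e^-0.7) = 0.6682
σ(-2.63) = 1/(1+e^2.63) = 0.0672
result = [0.0679, 0.515, 0.4825, 0.733, 0.6682, 0.0672]

[0.0679, 0.515, 0.4825, 0.733, 0.6682, 0.0672]


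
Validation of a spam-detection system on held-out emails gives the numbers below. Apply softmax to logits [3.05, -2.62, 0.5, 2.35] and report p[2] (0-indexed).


Exponentials: e^3.05=21.1153, e^-2.62=0.0728, e^0.5=1.6487, e^2.35=10.4856
Sum = 33.3224
Softmax = [0.6337, 0.0022, 0.0495, 0.3147]
p[2] = 1.6487/33.3224 = 0.0495

0.0495


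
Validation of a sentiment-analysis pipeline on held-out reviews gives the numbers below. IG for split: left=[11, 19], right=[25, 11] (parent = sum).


Parent = [36, 30], H_parent = 0.994
H_left = 0.9481 (n=30), H_right = 0.888 (n=36)
H_children = (30/66)·0.9481 + (36/66)·0.888 = 0.9153
IG = 0.994 - 0.9153 = 0.0787

0.0787


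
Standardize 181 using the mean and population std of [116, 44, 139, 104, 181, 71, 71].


μ = 103.7143, σ = 43.2194
z = (181 - 103.7143)/43.2194 = 1.7882

1.7882


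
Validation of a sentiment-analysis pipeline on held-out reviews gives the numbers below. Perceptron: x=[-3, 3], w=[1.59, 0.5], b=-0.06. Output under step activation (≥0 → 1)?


z = (-3)·(1.59) + (3)·(0.5) - 0.06
  = -3.33
step(z) = 0 (z<0)

0


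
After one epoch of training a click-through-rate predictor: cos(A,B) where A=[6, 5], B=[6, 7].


A·B = 6·6 + 5·7 = 71
‖A‖ = √61 = 7.8102, ‖B‖ = √85 = 9.2195
cos = 71/(√61·√85) = 71/√5185 = 0.986

0.986


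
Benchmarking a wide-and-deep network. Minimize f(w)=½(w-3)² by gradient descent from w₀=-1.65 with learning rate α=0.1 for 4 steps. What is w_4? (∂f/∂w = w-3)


step 1: grad = -1.65-3 = -4.65; w = -1.65 - 0.1·(-4.65) = -1.185
step 2: grad = -1.185-3 = -4.185; w = -1.185 - 0.1·(-4.185) = -0.7665
step 3: grad = -0.7665-3 = -3.7665; w = -0.7665 - 0.1·(-3.7665) = -0.38985
step 4: grad = -0.38985-3 = -3.38985; w = -0.38985 - 0.1·(-3.38985) = -0.050865

-0.050865


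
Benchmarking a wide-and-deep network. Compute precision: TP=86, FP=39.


Precision = TP/(TP+FP)
= 86/(86+39)
= 86/125 = 68.8%

68.8%


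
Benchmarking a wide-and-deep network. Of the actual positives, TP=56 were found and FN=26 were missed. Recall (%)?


Recall = TP/(TP+FN)
= 56/(56+26)
= 56/82 = 68.29%

68.29%


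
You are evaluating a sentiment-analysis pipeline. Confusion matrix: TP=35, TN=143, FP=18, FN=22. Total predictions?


Total = TP + TN + FP + FN
= 35 + 143 + 18 + 22
= 218
(Predicted positive: 53, predicted negative: 165)

218


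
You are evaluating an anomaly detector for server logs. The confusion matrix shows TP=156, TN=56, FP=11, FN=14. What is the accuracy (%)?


Accuracy = (TP+TN)/(TP+TN+FP+FN)
= (156+56)/(237)
= 212/237 = 89.45%

89.45%


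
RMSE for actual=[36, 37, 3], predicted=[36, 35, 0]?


MSE = 13/3 = 4.3333
RMSE = √(13/3) = 2.0817

2.0817


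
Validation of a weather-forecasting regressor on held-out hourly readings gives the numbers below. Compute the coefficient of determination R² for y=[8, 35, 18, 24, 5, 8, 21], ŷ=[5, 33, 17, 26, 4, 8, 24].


ȳ = 17
SS_res = Σ(y-ŷ)² = 28
SS_tot = Σ(y-ȳ)² = 696
R² = 1 - SS_res/SS_tot = 1 - 0.0402 = 0.9598

0.9598


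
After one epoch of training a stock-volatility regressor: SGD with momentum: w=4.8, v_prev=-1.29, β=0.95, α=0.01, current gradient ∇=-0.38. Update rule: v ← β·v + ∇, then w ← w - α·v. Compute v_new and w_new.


v_new = 0.95·-1.29 - 0.38 = -1.2255 - 0.38 = -1.6055
w_new = 4.8 - 0.01·-1.6055 = 4.8 + 0.016055 = 4.816055

v_new=-1.6055, w_new=4.816055


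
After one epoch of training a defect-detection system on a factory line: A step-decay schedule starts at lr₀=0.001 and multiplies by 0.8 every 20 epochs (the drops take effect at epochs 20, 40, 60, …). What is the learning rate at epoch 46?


n_drops = ⌊46/20⌋ = 2
lr = 0.001·0.8^2 = 0.001·0.64 = 0.00064

0.00064


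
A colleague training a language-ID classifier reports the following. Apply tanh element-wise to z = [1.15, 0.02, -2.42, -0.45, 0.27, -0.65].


tanh(1.15) = 0.8178
tanh(0.02) = 0.02
tanh(-2.42) = -0.9843
tanh(-0.45) = -0.4219
tanh(0.27) = 0.2636
tanh(-0.65) = -0.5717
result = [0.8178, 0.02, -0.9843, -0.4219, 0.2636, -0.5717]

[0.8178, 0.02, -0.9843, -0.4219, 0.2636, -0.5717]


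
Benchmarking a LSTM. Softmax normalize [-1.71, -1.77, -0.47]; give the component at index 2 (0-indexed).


Exponentials: e^-1.71=0.1809, e^-1.77=0.1703, e^-0.47=0.625
Sum = 0.9762
Softmax = [0.1853, 0.1745, 0.6402]
p[2] = 0.625/0.9762 = 0.6402

0.6402


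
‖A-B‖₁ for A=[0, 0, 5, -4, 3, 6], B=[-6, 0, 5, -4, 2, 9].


d = |0+ 6| + |0-0| + |5-5| + |-4+ 4| + |3-2| + |6-9|
  = 6 + 0 + 0 + 0 + 1 + 3
  = 10

10


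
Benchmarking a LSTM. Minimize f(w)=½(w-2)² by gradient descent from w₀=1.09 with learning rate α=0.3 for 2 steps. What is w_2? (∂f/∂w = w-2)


step 1: grad = 1.09-2 = -0.91; w = 1.09 - 0.3·(-0.91) = 1.363
step 2: grad = 1.363-2 = -0.637; w = 1.363 - 0.3·(-0.637) = 1.5541

1.5541


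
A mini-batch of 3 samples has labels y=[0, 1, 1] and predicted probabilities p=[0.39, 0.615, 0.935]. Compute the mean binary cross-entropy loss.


L[0] = -ln(1-0.39) = -ln(0.61) = 0.4943
L[1] = -ln(0.615) = 0.4861
L[2] = -ln(0.935) = 0.0672
mean = (0.4943 + 0.4861 + 0.0672)/3 = 0.3492

0.3492


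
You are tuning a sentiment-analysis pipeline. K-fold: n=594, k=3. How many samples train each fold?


Fold size = 594/3 = 198
Training per fold = 594 - 198 = 396

396


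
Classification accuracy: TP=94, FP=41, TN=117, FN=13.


Accuracy = (TP+TN)/(TP+TN+FP+FN)
= (94+117)/(265)
= 211/265 = 79.62%

79.62%


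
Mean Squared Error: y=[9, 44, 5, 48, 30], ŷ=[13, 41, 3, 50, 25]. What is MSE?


Squared errors: (9-13)²=16, (44-41)²=9, (5-3)²=4, (48-50)²=4, (30-25)²=25
Sum = 58
MSE = 58/5 = 58/5

58/5


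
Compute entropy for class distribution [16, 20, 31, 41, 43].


Probabilities: [16/151, 20/151, 31/151, 41/151, 43/151] ≈ [0.106, 0.1325, 0.2053, 0.2715, 0.2848]
H = -((16/151)·log₂(16/151) + (20/151)·log₂(20/151) + (31/151)·log₂(31/151) + (41/151)·log₂(41/151) + (43/151)·log₂(43/151))
  = 2.2251 bits

2.2251 bits


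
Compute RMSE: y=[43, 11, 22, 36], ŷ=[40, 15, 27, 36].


MSE = 50/4 = 12.5
RMSE = √(50/4) = 3.5355

3.5355


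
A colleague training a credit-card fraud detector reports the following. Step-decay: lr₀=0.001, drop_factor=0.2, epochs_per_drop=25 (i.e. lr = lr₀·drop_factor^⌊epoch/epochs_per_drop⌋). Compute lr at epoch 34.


n_drops = ⌊34/25⌋ = 1
lr = 0.001·0.2^1 = 0.001·0.2 = 0.0002

0.0002


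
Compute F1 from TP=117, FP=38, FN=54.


Precision = 117/155 = 0.7548
Recall = 117/171 = 0.6842
F1 = 2·P·R/(P+R) = 2·TP/(2·TP+FP+FN) = 234/(234+38+54) = 234/326 = 0.7178

0.7178


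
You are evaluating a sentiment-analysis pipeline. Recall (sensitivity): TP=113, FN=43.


Recall = TP/(TP+FN)
= 113/(113+43)
= 113/156 = 72.44%

72.44%


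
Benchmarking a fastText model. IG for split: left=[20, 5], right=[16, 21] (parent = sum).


Parent = [36, 26], H_parent = 0.9812
H_left = 0.7219 (n=25), H_right = 0.9868 (n=37)
H_children = (25/62)·0.7219 + (37/62)·0.9868 = 0.88
IG = 0.9812 - 0.88 = 0.1012

0.1012


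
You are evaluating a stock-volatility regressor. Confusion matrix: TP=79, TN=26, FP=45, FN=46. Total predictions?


Total = TP + TN + FP + FN
= 79 + 26 + 45 + 46
= 196
(Predicted positive: 124, predicted negative: 72)

196


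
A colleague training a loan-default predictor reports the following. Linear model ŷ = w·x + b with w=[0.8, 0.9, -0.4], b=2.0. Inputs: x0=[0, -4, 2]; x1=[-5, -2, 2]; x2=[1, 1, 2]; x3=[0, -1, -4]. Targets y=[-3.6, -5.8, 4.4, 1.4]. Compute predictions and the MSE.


ŷ0 = (0.8)·(0) + (0.9)·(-4) + (-0.4)·(2) + 2.0 = -2.4
ŷ1 = (0.8)·(-5) + (0.9)·(-2) + (-0.4)·(2) + 2.0 = -4.6
ŷ2 = (0.8)·(1) + (0.9)·(1) + (-0.4)·(2) + 2.0 = 2.9
ŷ3 = (0.8)·(0) + (0.9)·(-1) + (-0.4)·(-4) + 2.0 = 2.7
errors² = [1.44, 1.44, 2.25, 1.69]
MSE = 6.8200/4 = 1.705

1.705


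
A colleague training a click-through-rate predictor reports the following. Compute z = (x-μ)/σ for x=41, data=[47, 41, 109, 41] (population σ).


μ = 59.5, σ = 28.6836
z = (41 - 59.5)/28.6836 = -0.645

-0.645


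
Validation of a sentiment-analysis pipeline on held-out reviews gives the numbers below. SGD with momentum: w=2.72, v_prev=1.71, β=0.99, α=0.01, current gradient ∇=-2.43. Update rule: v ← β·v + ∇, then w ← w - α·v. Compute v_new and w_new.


v_new = 0.99·1.71 - 2.43 = 1.6929 - 2.43 = -0.7371
w_new = 2.72 - 0.01·-0.7371 = 2.72 + 0.007371 = 2.727371

v_new=-0.7371, w_new=2.727371


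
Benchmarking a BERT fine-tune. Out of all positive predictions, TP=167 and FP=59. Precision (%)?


Precision = TP/(TP+FP)
= 167/(167+59)
= 167/226 = 73.89%

73.89%


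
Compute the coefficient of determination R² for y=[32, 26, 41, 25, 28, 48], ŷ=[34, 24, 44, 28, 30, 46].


ȳ = 33.3333
SS_res = Σ(y-ŷ)² = 34
SS_tot = Σ(y-ȳ)² = 427.33
R² = 1 - SS_res/SS_tot = 1 - 0.0796 = 0.9204

0.9204


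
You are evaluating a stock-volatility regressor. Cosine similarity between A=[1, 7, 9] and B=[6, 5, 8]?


A·B = 1·6 + 7·5 + 9·8 = 113
‖A‖ = √131 = 11.4455, ‖B‖ = √125 = 11.1803
cos = 113/(√131·√125) = 113/√16375 = 0.8831

0.8831


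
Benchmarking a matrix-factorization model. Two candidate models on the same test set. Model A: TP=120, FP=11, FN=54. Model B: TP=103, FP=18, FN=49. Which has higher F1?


Model A: P=120/131=0.916, R=120/174=0.6897, F1=2PR/(P+R)=2TP/(2TP+FP+FN)=240/305=0.7869
Model B: P=103/121=0.8512, R=103/152=0.6776, F1=2PR/(P+R)=2TP/(2TP+FP+FN)=206/273=0.7546
0.7869 > 0.7546 → Model A

Model A


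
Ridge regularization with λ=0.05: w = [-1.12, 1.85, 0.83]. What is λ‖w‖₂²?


‖w‖₂² = (-1.12)² + (1.85)² + (0.83)²
     = 1.2544 + 3.4225 + 0.6889
     = 5.3658
λ·‖w‖₂² = 0.05·5.3658 = 0.26829

0.26829


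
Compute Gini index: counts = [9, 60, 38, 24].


Probabilities: [9/131, 60/131, 38/131, 24/131] ≈ [0.0687, 0.458, 0.2901, 0.1832]
Σpᵢ² = (81 + 3600 + 1444 + 576)/131² = 5701/17161
Gini = 1 - Σpᵢ² = 1 - 5701/17161 = 0.6678

0.6678


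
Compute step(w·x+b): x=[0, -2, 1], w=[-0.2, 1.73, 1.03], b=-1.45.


z = (0)·(-0.2) + (-2)·(1.73) + (1)·(1.03) - 1.45
  = -3.88
step(z) = 0 (z<0)

0


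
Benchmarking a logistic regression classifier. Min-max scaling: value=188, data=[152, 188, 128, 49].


min=49, max=188
(188-49)/(188-49) = 139/139 = 1.0

1.0


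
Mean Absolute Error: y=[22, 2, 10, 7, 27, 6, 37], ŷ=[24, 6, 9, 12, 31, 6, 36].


Absolute errors: |22-24|=2, |2-6|=4, |10-9|=1, |7-12|=5, |27-31|=4, |6-6|=0, |37-36|=1
Sum = 17
MAE = 17/7 = 17/7

17/7


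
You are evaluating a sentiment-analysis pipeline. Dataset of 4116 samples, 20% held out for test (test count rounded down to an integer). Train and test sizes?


Test = ⌊4116·20/100⌋ = 823
Train = 4116 - 823 = 3293

Train: 3293, Test: 823


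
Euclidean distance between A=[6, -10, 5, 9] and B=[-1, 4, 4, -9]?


d = √((6+ 1)² + (-10-4)² + (5-4)² + (9+ 9)²)
  = √(49 + 196 + 1 + 324)
  = √570 = 23.8747

23.8747


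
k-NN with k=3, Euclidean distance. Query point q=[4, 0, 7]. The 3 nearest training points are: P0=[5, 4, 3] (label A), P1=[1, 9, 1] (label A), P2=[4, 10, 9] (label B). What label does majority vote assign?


d(q,P0) = 5.7446  (label A)
d(q,P1) = 11.225  (label A)
d(q,P2) = 10.198  (label B)
Votes: A=2, B=1
Majority → A

A
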